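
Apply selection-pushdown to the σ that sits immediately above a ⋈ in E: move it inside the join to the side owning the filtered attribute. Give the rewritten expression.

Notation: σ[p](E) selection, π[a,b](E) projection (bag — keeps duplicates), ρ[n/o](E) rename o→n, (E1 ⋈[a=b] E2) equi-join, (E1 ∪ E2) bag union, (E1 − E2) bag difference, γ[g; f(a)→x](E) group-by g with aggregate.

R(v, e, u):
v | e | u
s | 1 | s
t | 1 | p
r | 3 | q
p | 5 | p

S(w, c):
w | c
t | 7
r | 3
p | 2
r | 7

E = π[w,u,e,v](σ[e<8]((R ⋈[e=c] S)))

σ filters on e, owned by the left side.
E' = π[w,u,e,v]((σ[e<8](R) ⋈[e=c] S))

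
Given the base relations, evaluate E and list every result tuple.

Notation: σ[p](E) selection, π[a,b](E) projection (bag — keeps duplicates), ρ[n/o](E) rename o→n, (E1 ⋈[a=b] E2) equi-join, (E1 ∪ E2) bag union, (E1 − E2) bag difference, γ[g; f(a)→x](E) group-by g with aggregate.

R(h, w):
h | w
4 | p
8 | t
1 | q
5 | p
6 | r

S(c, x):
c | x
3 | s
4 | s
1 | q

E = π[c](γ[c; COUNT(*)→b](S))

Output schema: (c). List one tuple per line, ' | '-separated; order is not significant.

Per-node cardinality:
  S → 3
  γ[c; COUNT(*)→b](S) → 3
  π[c](γ[c; COUNT(*)→b](S)) → 3

== RESULT ==
c
1
3
4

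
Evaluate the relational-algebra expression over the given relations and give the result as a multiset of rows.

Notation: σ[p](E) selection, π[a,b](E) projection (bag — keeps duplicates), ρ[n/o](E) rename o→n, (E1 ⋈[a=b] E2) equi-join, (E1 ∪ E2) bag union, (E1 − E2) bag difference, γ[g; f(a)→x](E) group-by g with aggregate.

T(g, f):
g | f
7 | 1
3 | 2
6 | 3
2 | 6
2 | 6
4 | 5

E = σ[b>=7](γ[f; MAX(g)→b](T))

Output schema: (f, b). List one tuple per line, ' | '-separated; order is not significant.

Per-node cardinality:
  T → 6
  γ[f; MAX(g)→b](T) → 5
  σ[b>=7](γ[f; MAX(g)→b](T)) → 1

== RESULT ==
f | b
1 | 7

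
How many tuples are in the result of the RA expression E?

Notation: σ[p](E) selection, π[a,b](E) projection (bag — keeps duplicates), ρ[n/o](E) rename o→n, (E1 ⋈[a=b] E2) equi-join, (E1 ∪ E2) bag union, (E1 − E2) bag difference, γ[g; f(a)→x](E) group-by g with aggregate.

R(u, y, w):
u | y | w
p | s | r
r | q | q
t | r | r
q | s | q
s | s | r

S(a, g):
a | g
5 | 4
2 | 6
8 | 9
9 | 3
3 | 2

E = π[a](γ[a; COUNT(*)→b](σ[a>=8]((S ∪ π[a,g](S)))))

Subexpression sizes:
  S → 5
  S → 5
  π[a,g](S) → 5
  (S ∪ π[a,g](S)) → 10
  σ[a>=8]((S ∪ π[a,g](S))) → 4
  γ[a; COUNT(*)→b](σ[a>=8]((S ∪ π[a,g](S)))) → 2
  π[a](γ[a; COUNT(*)→b](σ[a>=8]((S ∪ π[a,g](S))))) → 2

|E| = 2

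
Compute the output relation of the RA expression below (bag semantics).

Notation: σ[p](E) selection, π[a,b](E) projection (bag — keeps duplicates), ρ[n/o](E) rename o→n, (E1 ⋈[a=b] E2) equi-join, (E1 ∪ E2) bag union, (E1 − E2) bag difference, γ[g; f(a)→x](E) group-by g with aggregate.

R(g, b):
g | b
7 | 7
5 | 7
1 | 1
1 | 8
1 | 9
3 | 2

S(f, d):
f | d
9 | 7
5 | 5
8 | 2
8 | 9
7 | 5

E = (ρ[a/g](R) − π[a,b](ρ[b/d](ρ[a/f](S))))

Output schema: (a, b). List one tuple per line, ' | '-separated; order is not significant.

Per-node cardinality:
  R → 6
  ρ[a/g](R) → 6
  S → 5
  ρ[a/f](S) → 5
  ρ[b/d](ρ[a/f](S)) → 5
  π[a,b](ρ[b/d](ρ[a/f](S))) → 5
  (ρ[a/g](R) − π[a,b](ρ[b/d](ρ[a/f](S)))) → 6

== RESULT ==
a | b
1 | 1
1 | 8
1 | 9
3 | 2
5 | 7
7 | 7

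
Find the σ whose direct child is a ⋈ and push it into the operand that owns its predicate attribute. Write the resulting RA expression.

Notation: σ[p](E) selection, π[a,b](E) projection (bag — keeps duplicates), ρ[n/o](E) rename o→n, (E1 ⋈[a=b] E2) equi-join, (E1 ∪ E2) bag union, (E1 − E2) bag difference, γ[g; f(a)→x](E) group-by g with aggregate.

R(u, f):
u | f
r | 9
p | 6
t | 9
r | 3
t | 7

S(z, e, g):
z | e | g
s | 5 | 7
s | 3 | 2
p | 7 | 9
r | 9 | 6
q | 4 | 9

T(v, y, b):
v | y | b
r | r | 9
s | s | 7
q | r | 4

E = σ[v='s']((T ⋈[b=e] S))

σ filters on v, owned by the left side.
E' = (σ[v='s'](T) ⋈[b=e] S)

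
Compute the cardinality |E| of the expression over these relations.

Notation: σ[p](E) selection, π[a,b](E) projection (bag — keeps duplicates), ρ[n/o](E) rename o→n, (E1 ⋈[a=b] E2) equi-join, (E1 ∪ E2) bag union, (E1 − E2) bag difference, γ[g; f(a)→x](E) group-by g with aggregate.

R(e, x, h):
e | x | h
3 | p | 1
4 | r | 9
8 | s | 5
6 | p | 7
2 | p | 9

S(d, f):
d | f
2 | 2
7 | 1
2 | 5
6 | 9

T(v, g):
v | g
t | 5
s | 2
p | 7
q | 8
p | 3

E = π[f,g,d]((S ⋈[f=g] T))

Per-node cardinality:
  S → 4
  T → 5
  (S ⋈[f=g] T) → 2
  π[f,g,d]((S ⋈[f=g] T)) → 2

|E| = 2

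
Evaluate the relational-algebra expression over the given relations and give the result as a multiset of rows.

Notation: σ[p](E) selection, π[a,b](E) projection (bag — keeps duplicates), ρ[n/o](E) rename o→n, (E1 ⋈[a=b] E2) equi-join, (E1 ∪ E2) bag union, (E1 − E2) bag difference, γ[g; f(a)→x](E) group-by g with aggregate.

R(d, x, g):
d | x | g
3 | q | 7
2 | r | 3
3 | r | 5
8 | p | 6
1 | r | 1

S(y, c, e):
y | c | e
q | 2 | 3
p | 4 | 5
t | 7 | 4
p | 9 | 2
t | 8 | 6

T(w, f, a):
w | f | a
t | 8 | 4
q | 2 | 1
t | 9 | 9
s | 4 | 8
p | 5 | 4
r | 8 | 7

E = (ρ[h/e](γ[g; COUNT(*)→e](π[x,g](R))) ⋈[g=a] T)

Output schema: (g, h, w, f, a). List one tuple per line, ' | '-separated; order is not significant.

Per-node cardinality:
  R → 5
  π[x,g](R) → 5
  γ[g; COUNT(*)→e](π[x,g](R)) → 5
  ρ[h/e](γ[g; COUNT(*)→e](π[x,g](R))) → 5
  T → 6
  (ρ[h/e](γ[g; COUNT(*)→e](π[x,g](R))) ⋈[g=a] T) → 2

== RESULT ==
g | h | w | f | a
1 | 1 | q | 2 | 1
7 | 1 | r | 8 | 7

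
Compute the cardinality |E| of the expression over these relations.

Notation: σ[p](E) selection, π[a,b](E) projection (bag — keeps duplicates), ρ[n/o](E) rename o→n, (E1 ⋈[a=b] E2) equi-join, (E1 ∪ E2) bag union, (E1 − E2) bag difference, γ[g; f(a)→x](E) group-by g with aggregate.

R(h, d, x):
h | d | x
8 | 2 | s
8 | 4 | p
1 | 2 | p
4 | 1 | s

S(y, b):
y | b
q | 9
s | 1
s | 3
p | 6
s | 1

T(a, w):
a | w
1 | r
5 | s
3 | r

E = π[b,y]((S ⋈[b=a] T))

Per-node cardinality:
  S → 5
  T → 3
  (S ⋈[b=a] T) → 3
  π[b,y]((S ⋈[b=a] T)) → 3

|E| = 3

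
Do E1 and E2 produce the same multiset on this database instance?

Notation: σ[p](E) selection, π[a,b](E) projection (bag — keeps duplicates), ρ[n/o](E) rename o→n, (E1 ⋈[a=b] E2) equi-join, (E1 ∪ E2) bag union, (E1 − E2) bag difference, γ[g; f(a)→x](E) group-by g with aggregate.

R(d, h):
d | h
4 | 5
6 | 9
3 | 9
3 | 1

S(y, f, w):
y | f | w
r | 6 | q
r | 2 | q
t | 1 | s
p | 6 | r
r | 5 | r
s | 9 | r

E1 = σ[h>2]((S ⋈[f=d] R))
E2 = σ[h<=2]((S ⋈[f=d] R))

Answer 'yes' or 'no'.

E1 per-node cardinality:
  S → 6
  R → 4
  (S ⋈[f=d] R) → 2
  σ[h>2]((S ⋈[f=d] R)) → 2
E2 per-node cardinality:
  S → 6
  R → 4
  (S ⋈[f=d] R) → 2
  σ[h<=2]((S ⋈[f=d] R)) → 0

E1 result:
y | f | w | d | h
p | 6 | r | 6 | 9
r | 6 | q | 6 | 9
E2 result:
y | f | w | d | h
(0 rows)
Witness: ('p', 6, 'r', 6, 9) appears 1× in E1 but 0× in E2.

no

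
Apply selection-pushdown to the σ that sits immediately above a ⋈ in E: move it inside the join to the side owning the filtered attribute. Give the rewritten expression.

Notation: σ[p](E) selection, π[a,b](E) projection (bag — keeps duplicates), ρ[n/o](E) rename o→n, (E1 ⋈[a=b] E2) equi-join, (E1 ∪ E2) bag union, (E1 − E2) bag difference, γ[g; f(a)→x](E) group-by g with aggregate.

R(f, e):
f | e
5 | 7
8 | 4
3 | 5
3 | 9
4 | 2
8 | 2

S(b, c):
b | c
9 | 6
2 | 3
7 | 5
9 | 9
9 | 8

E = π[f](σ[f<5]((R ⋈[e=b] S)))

σ filters on f, owned by the left side.
E' = π[f]((σ[f<5](R) ⋈[e=b] S))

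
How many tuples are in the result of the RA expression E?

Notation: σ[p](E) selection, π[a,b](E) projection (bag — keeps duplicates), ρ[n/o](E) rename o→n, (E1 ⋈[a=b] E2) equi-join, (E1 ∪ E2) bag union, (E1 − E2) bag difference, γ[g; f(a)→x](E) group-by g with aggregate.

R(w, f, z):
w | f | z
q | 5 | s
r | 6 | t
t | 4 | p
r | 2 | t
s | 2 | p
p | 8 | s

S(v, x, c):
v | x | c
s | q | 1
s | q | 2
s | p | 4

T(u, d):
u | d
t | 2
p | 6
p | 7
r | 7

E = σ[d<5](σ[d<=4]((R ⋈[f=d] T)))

Stepwise |·|:
  R → 6
  T → 4
  (R ⋈[f=d] T) → 3
  σ[d<=4]((R ⋈[f=d] T)) → 2
  σ[d<5](σ[d<=4]((R ⋈[f=d] T))) → 2

|E| = 2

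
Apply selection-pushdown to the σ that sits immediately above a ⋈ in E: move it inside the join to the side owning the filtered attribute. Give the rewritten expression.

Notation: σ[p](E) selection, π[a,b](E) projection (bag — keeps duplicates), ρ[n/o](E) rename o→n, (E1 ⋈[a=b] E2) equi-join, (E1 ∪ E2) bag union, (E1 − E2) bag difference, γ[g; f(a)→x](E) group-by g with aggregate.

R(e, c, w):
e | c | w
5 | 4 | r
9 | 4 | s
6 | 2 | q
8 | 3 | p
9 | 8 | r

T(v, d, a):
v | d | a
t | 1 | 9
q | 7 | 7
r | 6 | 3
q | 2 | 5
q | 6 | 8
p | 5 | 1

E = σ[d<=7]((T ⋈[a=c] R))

σ filters on d, owned by the left side.
E' = (σ[d<=7](T) ⋈[a=c] R)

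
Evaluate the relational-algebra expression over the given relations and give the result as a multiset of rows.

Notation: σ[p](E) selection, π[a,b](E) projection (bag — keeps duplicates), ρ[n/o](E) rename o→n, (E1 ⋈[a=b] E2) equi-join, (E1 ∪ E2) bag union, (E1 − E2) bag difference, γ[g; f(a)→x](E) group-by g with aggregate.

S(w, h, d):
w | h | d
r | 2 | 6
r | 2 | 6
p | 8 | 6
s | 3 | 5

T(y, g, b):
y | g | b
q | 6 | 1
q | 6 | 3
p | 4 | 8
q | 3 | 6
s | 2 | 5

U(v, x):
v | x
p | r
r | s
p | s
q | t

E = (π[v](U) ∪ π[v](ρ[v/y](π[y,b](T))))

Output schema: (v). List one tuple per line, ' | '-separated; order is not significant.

Per-node cardinality:
  U → 4
  π[v](U) → 4
  T → 5
  π[y,b](T) → 5
  ρ[v/y](π[y,b](T)) → 5
  π[v](ρ[v/y](π[y,b](T))) → 5
  (π[v](U) ∪ π[v](ρ[v/y](π[y,b](T)))) → 9

== RESULT ==
v
p
p
p
q
q
q
q
r
s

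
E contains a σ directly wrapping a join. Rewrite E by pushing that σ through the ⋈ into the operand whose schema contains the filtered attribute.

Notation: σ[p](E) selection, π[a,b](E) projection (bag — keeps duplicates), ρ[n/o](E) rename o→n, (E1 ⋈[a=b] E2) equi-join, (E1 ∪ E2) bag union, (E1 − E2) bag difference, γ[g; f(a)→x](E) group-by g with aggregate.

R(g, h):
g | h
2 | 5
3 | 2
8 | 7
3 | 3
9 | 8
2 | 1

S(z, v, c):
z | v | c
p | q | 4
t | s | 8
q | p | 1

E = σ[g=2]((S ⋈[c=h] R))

σ filters on g, owned by the right side.
E' = (S ⋈[c=h] σ[g=2](R))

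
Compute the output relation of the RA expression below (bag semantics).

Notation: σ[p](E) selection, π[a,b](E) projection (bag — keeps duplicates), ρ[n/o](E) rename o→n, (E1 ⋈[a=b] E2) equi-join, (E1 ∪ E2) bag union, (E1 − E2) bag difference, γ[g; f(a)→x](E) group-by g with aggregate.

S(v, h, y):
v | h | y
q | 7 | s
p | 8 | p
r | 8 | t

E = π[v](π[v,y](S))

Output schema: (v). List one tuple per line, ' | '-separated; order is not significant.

Subexpression sizes:
  S → 3
  π[v,y](S) → 3
  π[v](π[v,y](S)) → 3

== RESULT ==
v
p
q
r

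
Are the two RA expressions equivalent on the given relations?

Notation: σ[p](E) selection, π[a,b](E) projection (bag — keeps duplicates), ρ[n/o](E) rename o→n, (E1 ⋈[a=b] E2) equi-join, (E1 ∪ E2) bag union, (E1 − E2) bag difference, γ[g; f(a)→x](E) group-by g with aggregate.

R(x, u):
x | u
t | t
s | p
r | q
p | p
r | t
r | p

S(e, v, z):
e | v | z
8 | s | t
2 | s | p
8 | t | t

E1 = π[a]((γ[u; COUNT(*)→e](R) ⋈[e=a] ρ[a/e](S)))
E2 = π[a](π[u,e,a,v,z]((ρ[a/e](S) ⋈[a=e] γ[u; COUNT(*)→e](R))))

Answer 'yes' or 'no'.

E1 stepwise |·|:
  R → 6
  γ[u; COUNT(*)→e](R) → 3
  S → 3
  ρ[a/e](S) → 3
  (γ[u; COUNT(*)→e](R) ⋈[e=a] ρ[a/e](S)) → 1
  π[a]((γ[u; COUNT(*)→e](R) ⋈[e=a] ρ[a/e](S))) → 1
E2 stepwise |·|:
  S → 3
  ρ[a/e](S) → 3
  R → 6
  γ[u; COUNT(*)→e](R) → 3
  (ρ[a/e](S) ⋈[a=e] γ[u; COUNT(*)→e](R)) → 1
  π[u,e,a,v,z]((ρ[a/e](S) ⋈[a=e] γ[u; COUNT(*)→e](R))) → 1
  π[a](π[u,e,a,v,z]((ρ[a/e](S) ⋈[a=e] γ[u; COUNT(*)→e](R)))) → 1

E1 and E2 produce the same multiset:
a
2

yes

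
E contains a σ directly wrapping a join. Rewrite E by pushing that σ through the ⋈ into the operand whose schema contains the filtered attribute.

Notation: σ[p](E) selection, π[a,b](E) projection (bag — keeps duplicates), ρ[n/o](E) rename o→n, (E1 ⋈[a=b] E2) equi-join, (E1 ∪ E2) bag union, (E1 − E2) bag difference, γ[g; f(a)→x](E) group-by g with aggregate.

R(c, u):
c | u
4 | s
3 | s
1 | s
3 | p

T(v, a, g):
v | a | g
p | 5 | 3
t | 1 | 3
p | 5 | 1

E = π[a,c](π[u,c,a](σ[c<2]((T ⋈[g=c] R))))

σ filters on c, owned by the right side.
E' = π[a,c](π[u,c,a]((T ⋈[g=c] σ[c<2](R))))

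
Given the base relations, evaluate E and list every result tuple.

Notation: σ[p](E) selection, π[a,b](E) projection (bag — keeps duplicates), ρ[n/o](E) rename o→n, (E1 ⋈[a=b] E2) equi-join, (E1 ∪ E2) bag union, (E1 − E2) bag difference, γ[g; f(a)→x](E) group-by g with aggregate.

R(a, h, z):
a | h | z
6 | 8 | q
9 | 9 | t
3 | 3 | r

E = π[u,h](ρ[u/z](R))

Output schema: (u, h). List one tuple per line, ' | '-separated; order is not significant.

Row counts bottom-up:
  R → 3
  ρ[u/z](R) → 3
  π[u,h](ρ[u/z](R)) → 3

== RESULT ==
u | h
q | 8
r | 3
t | 9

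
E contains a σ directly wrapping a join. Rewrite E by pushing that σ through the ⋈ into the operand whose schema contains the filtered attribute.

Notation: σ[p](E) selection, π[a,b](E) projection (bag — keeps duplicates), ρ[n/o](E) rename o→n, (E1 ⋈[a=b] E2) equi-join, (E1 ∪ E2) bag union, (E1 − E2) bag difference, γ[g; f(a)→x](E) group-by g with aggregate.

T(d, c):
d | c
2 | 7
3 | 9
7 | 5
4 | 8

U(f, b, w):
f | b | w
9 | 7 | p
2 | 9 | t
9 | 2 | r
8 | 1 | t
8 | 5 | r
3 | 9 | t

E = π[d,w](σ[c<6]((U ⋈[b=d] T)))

σ filters on c, owned by the right side.
E' = π[d,w]((U ⋈[b=d] σ[c<6](T)))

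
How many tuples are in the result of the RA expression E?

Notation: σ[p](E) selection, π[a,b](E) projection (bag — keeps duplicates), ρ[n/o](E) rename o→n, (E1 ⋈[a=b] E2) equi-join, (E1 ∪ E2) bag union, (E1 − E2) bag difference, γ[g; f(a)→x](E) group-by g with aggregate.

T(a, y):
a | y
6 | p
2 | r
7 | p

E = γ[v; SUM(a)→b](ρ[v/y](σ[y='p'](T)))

Per-node cardinality:
  T → 3
  σ[y='p'](T) → 2
  ρ[v/y](σ[y='p'](T)) → 2
  γ[v; SUM(a)→b](ρ[v/y](σ[y='p'](T))) → 1

|E| = 1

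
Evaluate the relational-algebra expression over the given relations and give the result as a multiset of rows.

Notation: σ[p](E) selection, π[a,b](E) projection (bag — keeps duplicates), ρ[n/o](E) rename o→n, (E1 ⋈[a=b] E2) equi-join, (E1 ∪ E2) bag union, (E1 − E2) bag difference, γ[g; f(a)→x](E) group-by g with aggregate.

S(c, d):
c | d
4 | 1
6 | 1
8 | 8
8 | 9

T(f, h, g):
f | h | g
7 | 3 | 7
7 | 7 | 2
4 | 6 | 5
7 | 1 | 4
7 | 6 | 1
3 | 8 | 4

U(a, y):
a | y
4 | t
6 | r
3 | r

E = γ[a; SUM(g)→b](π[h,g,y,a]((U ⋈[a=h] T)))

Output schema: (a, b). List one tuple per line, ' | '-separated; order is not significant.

Row counts bottom-up:
  U → 3
  T → 6
  (U ⋈[a=h] T) → 3
  π[h,g,y,a]((U ⋈[a=h] T)) → 3
  γ[a; SUM(g)→b](π[h,g,y,a]((U ⋈[a=h] T))) → 2

== RESULT ==
a | b
3 | 7
6 | 6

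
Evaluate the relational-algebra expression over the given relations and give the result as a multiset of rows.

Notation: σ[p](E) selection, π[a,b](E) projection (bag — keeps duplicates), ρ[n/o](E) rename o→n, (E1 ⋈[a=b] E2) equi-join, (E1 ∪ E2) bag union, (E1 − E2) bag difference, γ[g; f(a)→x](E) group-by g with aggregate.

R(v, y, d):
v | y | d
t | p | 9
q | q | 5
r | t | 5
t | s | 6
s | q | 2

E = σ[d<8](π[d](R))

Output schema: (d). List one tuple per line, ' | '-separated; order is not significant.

Per-node cardinality:
  R → 5
  π[d](R) → 5
  σ[d<8](π[d](R)) → 4

== RESULT ==
d
2
5
5
6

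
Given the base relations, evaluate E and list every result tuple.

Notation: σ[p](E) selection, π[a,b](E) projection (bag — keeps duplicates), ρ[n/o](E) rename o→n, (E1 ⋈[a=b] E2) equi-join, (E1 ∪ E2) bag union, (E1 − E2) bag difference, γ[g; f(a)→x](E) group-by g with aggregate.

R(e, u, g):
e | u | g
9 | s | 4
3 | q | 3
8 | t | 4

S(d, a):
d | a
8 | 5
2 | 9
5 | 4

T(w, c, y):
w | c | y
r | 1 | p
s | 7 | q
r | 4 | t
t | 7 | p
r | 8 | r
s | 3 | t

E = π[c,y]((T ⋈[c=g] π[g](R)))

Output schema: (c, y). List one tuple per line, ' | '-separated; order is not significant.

Per-node cardinality:
  T → 6
  R → 3
  π[g](R) → 3
  (T ⋈[c=g] π[g](R)) → 3
  π[c,y]((T ⋈[c=g] π[g](R))) → 3

== RESULT ==
c | y
3 | t
4 | t
4 | t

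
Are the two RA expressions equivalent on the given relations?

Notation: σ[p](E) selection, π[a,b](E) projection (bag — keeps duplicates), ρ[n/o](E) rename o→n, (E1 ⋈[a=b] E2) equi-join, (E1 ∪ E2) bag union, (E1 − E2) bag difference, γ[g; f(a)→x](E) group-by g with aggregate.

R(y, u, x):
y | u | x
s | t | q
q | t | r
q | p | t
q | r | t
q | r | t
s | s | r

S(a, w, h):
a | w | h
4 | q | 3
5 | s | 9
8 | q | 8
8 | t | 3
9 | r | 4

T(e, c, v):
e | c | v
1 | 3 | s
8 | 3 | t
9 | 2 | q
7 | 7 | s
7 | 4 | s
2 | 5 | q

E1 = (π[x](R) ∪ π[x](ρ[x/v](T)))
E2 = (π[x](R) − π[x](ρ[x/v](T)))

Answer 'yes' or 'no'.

E1 row counts bottom-up:
  R → 6
  π[x](R) → 6
  T → 6
  ρ[x/v](T) → 6
  π[x](ρ[x/v](T)) → 6
  (π[x](R) ∪ π[x](ρ[x/v](T))) → 12
E2 row counts bottom-up:
  R → 6
  π[x](R) → 6
  T → 6
  ρ[x/v](T) → 6
  π[x](ρ[x/v](T)) → 6
  (π[x](R) − π[x](ρ[x/v](T))) → 4

E1 result:
x
q
q
q
r
r
s
s
s
t
t
t
t
E2 result:
x
r
r
t
t
Witness: ('q',) appears 3× in E1 but 0× in E2.

no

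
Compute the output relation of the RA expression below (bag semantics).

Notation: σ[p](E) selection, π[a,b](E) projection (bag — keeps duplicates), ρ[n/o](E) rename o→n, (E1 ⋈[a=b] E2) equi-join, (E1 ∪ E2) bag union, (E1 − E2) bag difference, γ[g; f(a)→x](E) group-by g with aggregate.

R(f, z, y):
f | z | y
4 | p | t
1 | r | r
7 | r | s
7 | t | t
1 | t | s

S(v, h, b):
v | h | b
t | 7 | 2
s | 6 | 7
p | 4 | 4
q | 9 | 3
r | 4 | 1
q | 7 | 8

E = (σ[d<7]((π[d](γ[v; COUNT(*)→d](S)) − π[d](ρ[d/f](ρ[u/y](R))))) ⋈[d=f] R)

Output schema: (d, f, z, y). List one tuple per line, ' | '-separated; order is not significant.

Per-node cardinality:
  S → 6
  γ[v; COUNT(*)→d](S) → 5
  π[d](γ[v; COUNT(*)→d](S)) → 5
  R → 5
  ρ[u/y](R) → 5
  ρ[d/f](ρ[u/y](R)) → 5
  π[d](ρ[d/f](ρ[u/y](R))) → 5
  (π[d](γ[v; COUNT(*)→d](S)) − π[d](ρ[d/f](ρ[u/y](R)))) → 3
  σ[d<7]((π[d](γ[v; COUNT(*)→d](S)) − π[d](ρ[d/f](ρ[u/y](R))))) → 3
  R → 5
  (σ[d<7]((π[d](γ[v; COUNT(*)→d](S)) − π[d](ρ[d/f](ρ[u/y](R))))) ⋈[d=f] R) → 4

== RESULT ==
d | f | z | y
1 | 1 | r | r
1 | 1 | r | r
1 | 1 | t | s
1 | 1 | t | s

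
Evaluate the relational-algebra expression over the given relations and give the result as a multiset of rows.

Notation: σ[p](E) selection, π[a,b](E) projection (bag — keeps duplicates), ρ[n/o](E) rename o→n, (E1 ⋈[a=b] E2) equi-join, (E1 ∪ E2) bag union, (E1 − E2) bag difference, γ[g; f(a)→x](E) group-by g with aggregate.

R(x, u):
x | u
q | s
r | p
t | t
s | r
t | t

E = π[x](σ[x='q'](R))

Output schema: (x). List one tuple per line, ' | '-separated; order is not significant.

Subexpression sizes:
  R → 5
  σ[x='q'](R) → 1
  π[x](σ[x='q'](R)) → 1

== RESULT ==
x
q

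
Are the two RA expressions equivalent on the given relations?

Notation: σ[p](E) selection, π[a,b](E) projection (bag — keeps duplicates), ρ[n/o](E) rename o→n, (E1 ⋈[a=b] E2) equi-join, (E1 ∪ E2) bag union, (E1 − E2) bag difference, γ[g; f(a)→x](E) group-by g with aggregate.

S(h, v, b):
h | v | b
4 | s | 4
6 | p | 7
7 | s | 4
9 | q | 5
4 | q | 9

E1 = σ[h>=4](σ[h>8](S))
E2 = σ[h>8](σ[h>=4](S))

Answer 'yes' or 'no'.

E1 stepwise |·|:
  S → 5
  σ[h>8](S) → 1
  σ[h>=4](σ[h>8](S)) → 1
E2 stepwise |·|:
  S → 5
  σ[h>=4](S) → 5
  σ[h>8](σ[h>=4](S)) → 1

E1 and E2 produce the same multiset:
h | v | b
9 | q | 5

yes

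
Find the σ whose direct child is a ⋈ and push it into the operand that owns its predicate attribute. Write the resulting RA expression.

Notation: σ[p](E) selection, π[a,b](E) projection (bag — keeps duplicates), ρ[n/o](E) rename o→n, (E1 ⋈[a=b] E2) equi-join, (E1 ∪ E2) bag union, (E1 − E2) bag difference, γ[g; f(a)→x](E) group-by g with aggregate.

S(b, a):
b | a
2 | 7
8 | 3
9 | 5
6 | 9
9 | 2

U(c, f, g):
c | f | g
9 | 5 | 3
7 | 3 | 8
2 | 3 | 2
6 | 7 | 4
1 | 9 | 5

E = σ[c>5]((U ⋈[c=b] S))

σ filters on c, owned by the left side.
E' = (σ[c>5](U) ⋈[c=b] S)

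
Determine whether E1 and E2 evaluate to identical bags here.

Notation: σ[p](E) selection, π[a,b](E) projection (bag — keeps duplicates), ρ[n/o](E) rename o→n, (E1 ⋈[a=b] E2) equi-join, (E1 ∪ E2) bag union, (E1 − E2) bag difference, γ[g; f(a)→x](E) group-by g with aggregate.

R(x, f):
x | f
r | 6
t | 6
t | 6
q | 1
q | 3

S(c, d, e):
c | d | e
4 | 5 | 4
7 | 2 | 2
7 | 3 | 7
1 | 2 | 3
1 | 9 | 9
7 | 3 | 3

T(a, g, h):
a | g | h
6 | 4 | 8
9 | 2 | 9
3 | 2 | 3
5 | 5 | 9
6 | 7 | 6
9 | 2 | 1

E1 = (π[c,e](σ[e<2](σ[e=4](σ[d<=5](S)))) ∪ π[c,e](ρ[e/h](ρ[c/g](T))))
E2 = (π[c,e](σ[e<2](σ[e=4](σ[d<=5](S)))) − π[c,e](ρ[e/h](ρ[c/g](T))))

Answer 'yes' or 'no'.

E1 per-node cardinality:
  S → 6
  σ[d<=5](S) → 5
  σ[e=4](σ[d<=5](S)) → 1
  σ[e<2](σ[e=4](σ[d<=5](S))) → 0
  π[c,e](σ[e<2](σ[e=4](σ[d<=5](S)))) → 0
  T → 6
  ρ[c/g](T) → 6
  ρ[e/h](ρ[c/g](T)) → 6
  π[c,e](ρ[e/h](ρ[c/g](T))) → 6
  (π[c,e](σ[e<2](σ[e=4](σ[d<=5](S)))) ∪ π[c,e](ρ[e/h](ρ[c/g](T)))) → 6
E2 per-node cardinality:
  S → 6
  σ[d<=5](S) → 5
  σ[e=4](σ[d<=5](S)) → 1
  σ[e<2](σ[e=4](σ[d<=5](S))) → 0
  π[c,e](σ[e<2](σ[e=4](σ[d<=5](S)))) → 0
  T → 6
  ρ[c/g](T) → 6
  ρ[e/h](ρ[c/g](T)) → 6
  π[c,e](ρ[e/h](ρ[c/g](T))) → 6
  (π[c,e](σ[e<2](σ[e=4](σ[d<=5](S)))) − π[c,e](ρ[e/h](ρ[c/g](T)))) → 0

E1 result:
c | e
2 | 1
2 | 3
2 | 9
4 | 8
5 | 9
7 | 6
E2 result:
c | e
(0 rows)
Witness: (2, 3) appears 1× in E1 but 0× in E2.

no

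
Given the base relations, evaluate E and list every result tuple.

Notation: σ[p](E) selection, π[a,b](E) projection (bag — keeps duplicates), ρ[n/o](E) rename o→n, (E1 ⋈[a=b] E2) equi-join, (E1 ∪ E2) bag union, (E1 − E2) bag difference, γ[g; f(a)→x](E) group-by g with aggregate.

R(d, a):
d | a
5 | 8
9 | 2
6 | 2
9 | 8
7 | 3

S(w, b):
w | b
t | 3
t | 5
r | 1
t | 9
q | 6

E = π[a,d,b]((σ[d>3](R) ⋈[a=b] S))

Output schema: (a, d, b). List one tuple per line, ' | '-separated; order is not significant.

Stepwise |·|:
  R → 5
  σ[d>3](R) → 5
  S → 5
  (σ[d>3](R) ⋈[a=b] S) → 1
  π[a,d,b]((σ[d>3](R) ⋈[a=b] S)) → 1

== RESULT ==
a | d | b
3 | 7 | 3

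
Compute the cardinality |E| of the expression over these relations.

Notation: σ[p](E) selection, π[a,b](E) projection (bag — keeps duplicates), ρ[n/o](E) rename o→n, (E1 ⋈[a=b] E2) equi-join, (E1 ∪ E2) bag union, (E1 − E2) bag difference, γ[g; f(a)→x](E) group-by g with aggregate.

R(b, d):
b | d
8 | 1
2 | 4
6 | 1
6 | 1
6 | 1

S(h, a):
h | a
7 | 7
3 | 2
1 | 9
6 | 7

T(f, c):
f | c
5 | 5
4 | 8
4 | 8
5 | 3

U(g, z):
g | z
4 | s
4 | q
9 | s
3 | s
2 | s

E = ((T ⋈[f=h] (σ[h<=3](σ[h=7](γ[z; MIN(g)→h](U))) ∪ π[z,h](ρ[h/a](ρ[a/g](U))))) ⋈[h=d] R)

Subexpression sizes:
  T → 4
  U → 5
  γ[z; MIN(g)→h](U) → 2
  σ[h=7](γ[z; MIN(g)→h](U)) → 0
  σ[h<=3](σ[h=7](γ[z; MIN(g)→h](U))) → 0
  U → 5
  ρ[a/g](U) → 5
  ρ[h/a](ρ[a/g](U)) → 5
  π[z,h](ρ[h/a](ρ[a/g](U))) → 5
  (σ[h<=3](σ[h=7](γ[z; MIN(g)→h](U))) ∪ π[z,h](ρ[h/a](ρ[a/g](U)))) → 5
  (T ⋈[f=h] (σ[h<=3](σ[h=7](γ[z; MIN(g)→h](U))) ∪ π[z,h](ρ[h/a](ρ[a/g](U))))) → 4
  R → 5
  ((T ⋈[f=h] (σ[h<=3](σ[h=7](γ[z; MIN(g)→h](U))) ∪ π[z,h](ρ[h/a](ρ[a/g](U))))) ⋈[h=d] R) → 4

|E| = 4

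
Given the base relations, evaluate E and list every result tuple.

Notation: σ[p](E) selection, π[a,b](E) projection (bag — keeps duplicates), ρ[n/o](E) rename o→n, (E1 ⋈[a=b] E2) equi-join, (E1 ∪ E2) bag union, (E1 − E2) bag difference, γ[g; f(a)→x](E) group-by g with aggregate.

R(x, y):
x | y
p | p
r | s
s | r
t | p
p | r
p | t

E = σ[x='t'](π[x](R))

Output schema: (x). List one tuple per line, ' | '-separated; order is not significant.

Row counts bottom-up:
  R → 6
  π[x](R) → 6
  σ[x='t'](π[x](R)) → 1

== RESULT ==
x
t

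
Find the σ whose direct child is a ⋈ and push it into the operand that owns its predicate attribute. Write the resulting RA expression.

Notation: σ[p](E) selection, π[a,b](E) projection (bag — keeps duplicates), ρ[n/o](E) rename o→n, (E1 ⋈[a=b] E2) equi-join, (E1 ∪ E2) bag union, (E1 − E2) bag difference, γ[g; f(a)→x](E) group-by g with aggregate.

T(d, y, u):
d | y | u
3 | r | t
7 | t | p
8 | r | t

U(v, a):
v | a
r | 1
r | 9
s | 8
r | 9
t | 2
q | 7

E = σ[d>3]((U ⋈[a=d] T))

σ filters on d, owned by the right side.
E' = (U ⋈[a=d] σ[d>3](T))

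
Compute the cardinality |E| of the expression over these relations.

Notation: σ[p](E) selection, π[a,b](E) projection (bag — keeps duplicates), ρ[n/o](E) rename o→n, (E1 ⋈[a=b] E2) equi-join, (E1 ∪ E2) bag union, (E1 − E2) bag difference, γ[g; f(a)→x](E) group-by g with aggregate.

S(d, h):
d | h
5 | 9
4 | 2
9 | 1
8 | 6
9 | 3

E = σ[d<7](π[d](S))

Subexpression sizes:
  S → 5
  π[d](S) → 5
  σ[d<7](π[d](S)) → 2

|E| = 2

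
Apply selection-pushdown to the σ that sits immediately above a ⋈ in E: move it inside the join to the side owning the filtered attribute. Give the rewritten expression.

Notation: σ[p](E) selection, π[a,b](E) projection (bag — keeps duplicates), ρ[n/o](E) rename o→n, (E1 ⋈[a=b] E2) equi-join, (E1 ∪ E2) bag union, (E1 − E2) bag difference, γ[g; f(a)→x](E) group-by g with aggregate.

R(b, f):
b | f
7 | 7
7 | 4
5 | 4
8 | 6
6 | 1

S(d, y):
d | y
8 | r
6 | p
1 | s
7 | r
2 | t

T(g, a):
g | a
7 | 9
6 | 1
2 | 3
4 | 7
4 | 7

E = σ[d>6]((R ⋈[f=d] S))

σ filters on d, owned by the right side.
E' = (R ⋈[f=d] σ[d>6](S))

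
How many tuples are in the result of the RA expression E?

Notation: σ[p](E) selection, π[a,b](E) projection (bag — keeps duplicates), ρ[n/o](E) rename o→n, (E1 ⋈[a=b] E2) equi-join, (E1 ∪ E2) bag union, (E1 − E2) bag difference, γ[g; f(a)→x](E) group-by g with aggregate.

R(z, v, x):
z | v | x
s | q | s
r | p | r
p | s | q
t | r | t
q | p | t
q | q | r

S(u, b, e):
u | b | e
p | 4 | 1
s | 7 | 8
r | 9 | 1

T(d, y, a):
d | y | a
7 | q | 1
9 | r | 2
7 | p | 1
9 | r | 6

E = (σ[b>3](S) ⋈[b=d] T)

Per-node cardinality:
  S → 3
  σ[b>3](S) → 3
  T → 4
  (σ[b>3](S) ⋈[b=d] T) → 4

|E| = 4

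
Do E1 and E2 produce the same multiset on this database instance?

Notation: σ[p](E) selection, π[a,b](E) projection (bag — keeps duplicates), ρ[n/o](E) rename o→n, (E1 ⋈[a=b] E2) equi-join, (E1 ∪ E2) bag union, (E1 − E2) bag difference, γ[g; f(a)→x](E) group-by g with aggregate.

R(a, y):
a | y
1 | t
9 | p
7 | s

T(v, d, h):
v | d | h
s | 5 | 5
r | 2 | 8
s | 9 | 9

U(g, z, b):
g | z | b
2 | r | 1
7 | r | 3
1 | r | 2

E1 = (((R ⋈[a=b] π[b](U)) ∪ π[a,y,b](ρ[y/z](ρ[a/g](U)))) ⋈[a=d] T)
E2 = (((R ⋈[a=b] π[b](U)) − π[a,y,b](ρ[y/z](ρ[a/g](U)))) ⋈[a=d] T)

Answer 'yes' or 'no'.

E1 subexpression sizes:
  R → 3
  U → 3
  π[b](U) → 3
  (R ⋈[a=b] π[b](U)) → 1
  U → 3
  ρ[a/g](U) → 3
  ρ[y/z](ρ[a/g](U)) → 3
  π[a,y,b](ρ[y/z](ρ[a/g](U))) → 3
  ((R ⋈[a=b] π[b](U)) ∪ π[a,y,b](ρ[y/z](ρ[a/g](U)))) → 4
  T → 3
  (((R ⋈[a=b] π[b](U)) ∪ π[a,y,b](ρ[y/z](ρ[a/g](U)))) ⋈[a=d] T) → 1
E2 subexpression sizes:
  R → 3
  U → 3
  π[b](U) → 3
  (R ⋈[a=b] π[b](U)) → 1
  U → 3
  ρ[a/g](U) → 3
  ρ[y/z](ρ[a/g](U)) → 3
  π[a,y,b](ρ[y/z](ρ[a/g](U))) → 3
  ((R ⋈[a=b] π[b](U)) − π[a,y,b](ρ[y/z](ρ[a/g](U)))) → 1
  T → 3
  (((R ⋈[a=b] π[b](U)) − π[a,y,b](ρ[y/z](ρ[a/g](U)))) ⋈[a=d] T) → 0

E1 result:
a | y | b | v | d | h
2 | r | 1 | r | 2 | 8
E2 result:
a | y | b | v | d | h
(0 rows)
Witness: (2, 'r', 1, 'r', 2, 8) appears 1× in E1 but 0× in E2.

no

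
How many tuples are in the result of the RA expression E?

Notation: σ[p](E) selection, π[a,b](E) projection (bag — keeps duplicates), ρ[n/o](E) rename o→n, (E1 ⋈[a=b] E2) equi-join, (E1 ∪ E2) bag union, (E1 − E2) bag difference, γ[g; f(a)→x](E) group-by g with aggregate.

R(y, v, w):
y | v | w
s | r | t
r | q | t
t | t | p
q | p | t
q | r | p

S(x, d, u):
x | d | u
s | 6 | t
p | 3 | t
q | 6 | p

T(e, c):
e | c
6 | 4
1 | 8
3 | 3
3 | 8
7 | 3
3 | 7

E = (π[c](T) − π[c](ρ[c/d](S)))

Per-node cardinality:
  T → 6
  π[c](T) → 6
  S → 3
  ρ[c/d](S) → 3
  π[c](ρ[c/d](S)) → 3
  (π[c](T) − π[c](ρ[c/d](S))) → 5

|E| = 5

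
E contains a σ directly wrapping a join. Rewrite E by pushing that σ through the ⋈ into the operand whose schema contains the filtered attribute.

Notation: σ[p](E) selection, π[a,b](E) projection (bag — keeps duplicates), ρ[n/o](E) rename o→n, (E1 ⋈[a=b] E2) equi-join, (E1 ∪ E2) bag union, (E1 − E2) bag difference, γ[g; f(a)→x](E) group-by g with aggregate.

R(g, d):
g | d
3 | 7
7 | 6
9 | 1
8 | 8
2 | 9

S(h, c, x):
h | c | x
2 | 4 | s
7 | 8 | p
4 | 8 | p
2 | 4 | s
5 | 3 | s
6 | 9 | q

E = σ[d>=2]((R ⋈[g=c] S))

σ filters on d, owned by the left side.
E' = (σ[d>=2](R) ⋈[g=c] S)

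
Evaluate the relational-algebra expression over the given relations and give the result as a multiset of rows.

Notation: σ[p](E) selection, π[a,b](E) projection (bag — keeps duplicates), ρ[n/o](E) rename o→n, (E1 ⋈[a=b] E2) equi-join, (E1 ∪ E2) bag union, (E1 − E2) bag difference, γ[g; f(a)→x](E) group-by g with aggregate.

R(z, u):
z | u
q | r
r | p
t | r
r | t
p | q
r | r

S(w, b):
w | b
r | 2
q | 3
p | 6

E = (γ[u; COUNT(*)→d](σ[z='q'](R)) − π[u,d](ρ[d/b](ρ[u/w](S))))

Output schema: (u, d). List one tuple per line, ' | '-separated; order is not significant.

Subexpression sizes:
  R → 6
  σ[z='q'](R) → 1
  γ[u; COUNT(*)→d](σ[z='q'](R)) → 1
  S → 3
  ρ[u/w](S) → 3
  ρ[d/b](ρ[u/w](S)) → 3
  π[u,d](ρ[d/b](ρ[u/w](S))) → 3
  (γ[u; COUNT(*)→d](σ[z='q'](R)) − π[u,d](ρ[d/b](ρ[u/w](S)))) → 1

== RESULT ==
u | d
r | 1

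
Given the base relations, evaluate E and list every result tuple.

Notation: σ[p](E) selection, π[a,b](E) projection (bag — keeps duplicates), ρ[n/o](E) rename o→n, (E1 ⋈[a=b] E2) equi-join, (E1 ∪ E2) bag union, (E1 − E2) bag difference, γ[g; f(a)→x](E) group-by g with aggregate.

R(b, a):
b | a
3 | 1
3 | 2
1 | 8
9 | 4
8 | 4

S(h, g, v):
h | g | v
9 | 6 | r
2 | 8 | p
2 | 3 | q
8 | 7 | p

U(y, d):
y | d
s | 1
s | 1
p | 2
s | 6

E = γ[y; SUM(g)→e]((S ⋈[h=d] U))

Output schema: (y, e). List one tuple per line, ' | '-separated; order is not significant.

Subexpression sizes:
  S → 4
  U → 4
  (S ⋈[h=d] U) → 2
  γ[y; SUM(g)→e]((S ⋈[h=d] U)) → 1

== RESULT ==
y | e
p | 11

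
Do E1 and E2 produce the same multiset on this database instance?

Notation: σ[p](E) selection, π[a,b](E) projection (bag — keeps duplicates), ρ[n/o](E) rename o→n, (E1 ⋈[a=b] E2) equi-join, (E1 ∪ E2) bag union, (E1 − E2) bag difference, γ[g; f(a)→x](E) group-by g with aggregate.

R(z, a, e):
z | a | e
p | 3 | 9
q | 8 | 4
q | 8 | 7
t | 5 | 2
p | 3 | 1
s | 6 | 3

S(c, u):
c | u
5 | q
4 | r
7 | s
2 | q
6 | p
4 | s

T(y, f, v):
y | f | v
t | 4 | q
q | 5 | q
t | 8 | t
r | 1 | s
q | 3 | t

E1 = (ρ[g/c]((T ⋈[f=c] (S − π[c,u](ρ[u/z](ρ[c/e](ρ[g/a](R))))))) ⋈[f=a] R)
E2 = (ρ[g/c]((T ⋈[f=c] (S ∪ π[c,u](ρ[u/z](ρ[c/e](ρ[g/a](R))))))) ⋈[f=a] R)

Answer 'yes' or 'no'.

E1 stepwise |·|:
  T → 5
  S → 6
  R → 6
  ρ[g/a](R) → 6
  ρ[c/e](ρ[g/a](R)) → 6
  ρ[u/z](ρ[c/e](ρ[g/a](R))) → 6
  π[c,u](ρ[u/z](ρ[c/e](ρ[g/a](R)))) → 6
  (S − π[c,u](ρ[u/z](ρ[c/e](ρ[g/a](R))))) → 6
  (T ⋈[f=c] (S − π[c,u](ρ[u/z](ρ[c/e](ρ[g/a](R)))))) → 3
  ρ[g/c]((T ⋈[f=c] (S − π[c,u](ρ[u/z](ρ[c/e](ρ[g/a](R))))))) → 3
  R → 6
  (ρ[g/c]((T ⋈[f=c] (S − π[c,u](ρ[u/z](ρ[c/e](ρ[g/a](R))))))) ⋈[f=a] R) → 1
E2 stepwise |·|:
  T → 5
  S → 6
  R → 6
  ρ[g/a](R) → 6
  ρ[c/e](ρ[g/a](R)) → 6
  ρ[u/z](ρ[c/e](ρ[g/a](R))) → 6
  π[c,u](ρ[u/z](ρ[c/e](ρ[g/a](R)))) → 6
  (S ∪ π[c,u](ρ[u/z](ρ[c/e](ρ[g/a](R))))) → 12
  (T ⋈[f=c] (S ∪ π[c,u](ρ[u/z](ρ[c/e](ρ[g/a](R)))))) → 6
  ρ[g/c]((T ⋈[f=c] (S ∪ π[c,u](ρ[u/z](ρ[c/e](ρ[g/a](R))))))) → 6
  R → 6
  (ρ[g/c]((T ⋈[f=c] (S ∪ π[c,u](ρ[u/z](ρ[c/e](ρ[g/a](R))))))) ⋈[f=a] R) → 3

E1 result:
y | f | v | g | u | z | a | e
q | 5 | q | 5 | q | t | 5 | 2
E2 result:
y | f | v | g | u | z | a | e
q | 3 | t | 3 | s | p | 3 | 1
q | 3 | t | 3 | s | p | 3 | 9
q | 5 | q | 5 | q | t | 5 | 2
Witness: ('q', 3, 't', 3, 's', 'p', 3, 1) appears 0× in E1 but 1× in E2.

no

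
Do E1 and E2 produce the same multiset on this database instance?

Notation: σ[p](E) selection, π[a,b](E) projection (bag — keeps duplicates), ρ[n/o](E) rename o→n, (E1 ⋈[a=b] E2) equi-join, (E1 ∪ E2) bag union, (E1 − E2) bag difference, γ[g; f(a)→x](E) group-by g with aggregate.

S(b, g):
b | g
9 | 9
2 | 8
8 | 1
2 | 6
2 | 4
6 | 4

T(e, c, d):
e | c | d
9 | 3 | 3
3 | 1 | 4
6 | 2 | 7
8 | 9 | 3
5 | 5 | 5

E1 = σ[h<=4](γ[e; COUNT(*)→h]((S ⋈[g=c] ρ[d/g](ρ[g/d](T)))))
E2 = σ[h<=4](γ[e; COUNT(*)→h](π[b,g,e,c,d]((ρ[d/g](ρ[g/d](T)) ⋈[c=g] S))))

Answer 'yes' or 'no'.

E1 subexpression sizes:
  S → 6
  T → 5
  ρ[g/d](T) → 5
  ρ[d/g](ρ[g/d](T)) → 5
  (S ⋈[g=c] ρ[d/g](ρ[g/d](T))) → 2
  γ[e; COUNT(*)→h]((S ⋈[g=c] ρ[d/g](ρ[g/d](T)))) → 2
  σ[h<=4](γ[e; COUNT(*)→h]((S ⋈[g=c] ρ[d/g](ρ[g/d](T))))) → 2
E2 subexpression sizes:
  T → 5
  ρ[g/d](T) → 5
  ρ[d/g](ρ[g/d](T)) → 5
  S → 6
  (ρ[d/g](ρ[g/d](T)) ⋈[c=g] S) → 2
  π[b,g,e,c,d]((ρ[d/g](ρ[g/d](T)) ⋈[c=g] S)) → 2
  γ[e; COUNT(*)→h](π[b,g,e,c,d]((ρ[d/g](ρ[g/d](T)) ⋈[c=g] S))) → 2
  σ[h<=4](γ[e; COUNT(*)→h](π[b,g,e,c,d]((ρ[d/g](ρ[g/d](T)) ⋈[c=g] S)))) → 2

E1 and E2 produce the same multiset:
e | h
3 | 1
8 | 1

yes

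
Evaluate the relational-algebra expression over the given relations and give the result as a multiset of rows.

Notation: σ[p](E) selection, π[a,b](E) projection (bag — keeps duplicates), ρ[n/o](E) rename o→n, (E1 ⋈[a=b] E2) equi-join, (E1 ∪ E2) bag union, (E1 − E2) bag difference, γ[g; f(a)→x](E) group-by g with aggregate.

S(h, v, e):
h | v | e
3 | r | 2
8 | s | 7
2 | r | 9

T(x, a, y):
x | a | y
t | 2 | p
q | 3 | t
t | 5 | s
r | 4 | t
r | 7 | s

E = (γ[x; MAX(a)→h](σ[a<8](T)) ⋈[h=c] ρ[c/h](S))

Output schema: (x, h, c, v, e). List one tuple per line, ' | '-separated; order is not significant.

Stepwise |·|:
  T → 5
  σ[a<8](T) → 5
  γ[x; MAX(a)→h](σ[a<8](T)) → 3
  S → 3
  ρ[c/h](S) → 3
  (γ[x; MAX(a)→h](σ[a<8](T)) ⋈[h=c] ρ[c/h](S)) → 1

== RESULT ==
x | h | c | v | e
q | 3 | 3 | r | 2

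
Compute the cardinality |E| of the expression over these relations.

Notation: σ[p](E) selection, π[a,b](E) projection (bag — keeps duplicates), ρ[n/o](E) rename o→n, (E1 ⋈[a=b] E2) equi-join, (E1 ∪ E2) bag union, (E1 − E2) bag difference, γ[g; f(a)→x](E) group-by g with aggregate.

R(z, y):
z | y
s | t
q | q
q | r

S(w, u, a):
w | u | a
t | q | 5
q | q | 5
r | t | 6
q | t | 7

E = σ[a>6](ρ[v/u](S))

Subexpression sizes:
  S → 4
  ρ[v/u](S) → 4
  σ[a>6](ρ[v/u](S)) → 1

|E| = 1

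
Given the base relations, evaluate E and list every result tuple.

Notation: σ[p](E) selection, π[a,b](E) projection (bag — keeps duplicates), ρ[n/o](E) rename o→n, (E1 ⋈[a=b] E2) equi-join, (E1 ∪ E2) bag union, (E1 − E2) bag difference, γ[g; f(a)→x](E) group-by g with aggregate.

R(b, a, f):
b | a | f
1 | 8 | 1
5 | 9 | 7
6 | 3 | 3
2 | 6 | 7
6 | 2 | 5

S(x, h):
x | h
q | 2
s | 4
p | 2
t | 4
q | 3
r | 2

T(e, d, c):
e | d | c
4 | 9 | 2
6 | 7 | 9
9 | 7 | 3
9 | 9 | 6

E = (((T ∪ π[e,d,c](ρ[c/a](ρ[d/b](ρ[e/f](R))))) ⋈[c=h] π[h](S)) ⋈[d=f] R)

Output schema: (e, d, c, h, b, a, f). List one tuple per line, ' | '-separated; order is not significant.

Stepwise |·|:
  T → 4
  R → 5
  ρ[e/f](R) → 5
  ρ[d/b](ρ[e/f](R)) → 5
  ρ[c/a](ρ[d/b](ρ[e/f](R))) → 5
  π[e,d,c](ρ[c/a](ρ[d/b](ρ[e/f](R)))) → 5
  (T ∪ π[e,d,c](ρ[c/a](ρ[d/b](ρ[e/f](R))))) → 9
  S → 6
  π[h](S) → 6
  ((T ∪ π[e,d,c](ρ[c/a](ρ[d/b](ρ[e/f](R))))) ⋈[c=h] π[h](S)) → 8
  R → 5
  (((T ∪ π[e,d,c](ρ[c/a](ρ[d/b](ρ[e/f](R))))) ⋈[c=h] π[h](S)) ⋈[d=f] R) → 2

== RESULT ==
e | d | c | h | b | a | f
9 | 7 | 3 | 3 | 2 | 6 | 7
9 | 7 | 3 | 3 | 5 | 9 | 7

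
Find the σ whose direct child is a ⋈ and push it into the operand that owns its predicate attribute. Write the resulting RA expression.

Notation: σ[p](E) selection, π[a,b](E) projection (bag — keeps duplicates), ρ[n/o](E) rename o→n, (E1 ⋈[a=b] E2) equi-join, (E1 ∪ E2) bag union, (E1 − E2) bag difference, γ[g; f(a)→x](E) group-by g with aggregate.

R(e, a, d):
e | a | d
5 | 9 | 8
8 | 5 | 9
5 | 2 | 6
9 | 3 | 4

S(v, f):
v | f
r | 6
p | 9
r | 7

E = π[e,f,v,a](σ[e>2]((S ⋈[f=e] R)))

σ filters on e, owned by the right side.
E' = π[e,f,v,a]((S ⋈[f=e] σ[e>2](R)))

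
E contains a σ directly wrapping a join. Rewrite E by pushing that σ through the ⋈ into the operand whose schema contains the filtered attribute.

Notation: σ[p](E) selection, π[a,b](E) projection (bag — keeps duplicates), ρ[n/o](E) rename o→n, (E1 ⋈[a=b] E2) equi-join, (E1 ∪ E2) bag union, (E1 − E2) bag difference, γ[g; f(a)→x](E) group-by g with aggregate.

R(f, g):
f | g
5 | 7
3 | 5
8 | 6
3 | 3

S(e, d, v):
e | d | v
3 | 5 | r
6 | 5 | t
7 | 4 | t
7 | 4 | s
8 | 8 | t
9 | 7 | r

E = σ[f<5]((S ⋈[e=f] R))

σ filters on f, owned by the right side.
E' = (S ⋈[e=f] σ[f<5](R))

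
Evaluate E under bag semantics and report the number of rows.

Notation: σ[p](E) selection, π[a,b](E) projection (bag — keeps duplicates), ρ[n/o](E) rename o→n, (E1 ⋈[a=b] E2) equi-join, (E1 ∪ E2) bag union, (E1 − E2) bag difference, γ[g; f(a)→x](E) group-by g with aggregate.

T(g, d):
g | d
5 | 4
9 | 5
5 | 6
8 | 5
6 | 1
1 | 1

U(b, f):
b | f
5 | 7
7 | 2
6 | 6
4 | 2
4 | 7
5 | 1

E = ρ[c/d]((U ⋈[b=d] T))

Stepwise |·|:
  U → 6
  T → 6
  (U ⋈[b=d] T) → 7
  ρ[c/d]((U ⋈[b=d] T)) → 7

|E| = 7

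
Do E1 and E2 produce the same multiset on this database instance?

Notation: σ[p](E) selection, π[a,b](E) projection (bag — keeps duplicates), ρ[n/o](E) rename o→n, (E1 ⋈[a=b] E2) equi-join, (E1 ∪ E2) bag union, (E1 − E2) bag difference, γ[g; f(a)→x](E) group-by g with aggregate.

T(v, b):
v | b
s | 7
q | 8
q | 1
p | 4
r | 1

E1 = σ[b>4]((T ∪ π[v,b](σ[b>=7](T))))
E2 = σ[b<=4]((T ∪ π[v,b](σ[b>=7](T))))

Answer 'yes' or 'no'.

E1 row counts bottom-up:
  T → 5
  T → 5
  σ[b>=7](T) → 2
  π[v,b](σ[b>=7](T)) → 2
  (T ∪ π[v,b](σ[b>=7](T))) → 7
  σ[b>4]((T ∪ π[v,b](σ[b>=7](T)))) → 4
E2 row counts bottom-up:
  T → 5
  T → 5
  σ[b>=7](T) → 2
  π[v,b](σ[b>=7](T)) → 2
  (T ∪ π[v,b](σ[b>=7](T))) → 7
  σ[b<=4]((T ∪ π[v,b](σ[b>=7](T)))) → 3

E1 result:
v | b
q | 8
q | 8
s | 7
s | 7
E2 result:
v | b
p | 4
q | 1
r | 1
Witness: ('q', 8) appears 2× in E1 but 0× in E2.

no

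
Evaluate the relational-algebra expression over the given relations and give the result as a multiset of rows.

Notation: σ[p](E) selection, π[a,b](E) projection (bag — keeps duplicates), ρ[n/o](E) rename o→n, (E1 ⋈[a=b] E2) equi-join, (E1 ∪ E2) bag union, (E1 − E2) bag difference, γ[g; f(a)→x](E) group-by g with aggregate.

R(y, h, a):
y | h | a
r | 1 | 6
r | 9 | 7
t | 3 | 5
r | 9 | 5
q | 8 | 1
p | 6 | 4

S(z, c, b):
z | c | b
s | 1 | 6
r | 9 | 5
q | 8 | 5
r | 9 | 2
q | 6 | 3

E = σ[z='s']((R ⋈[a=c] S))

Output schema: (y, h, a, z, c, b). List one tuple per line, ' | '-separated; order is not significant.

Stepwise |·|:
  R → 6
  S → 5
  (R ⋈[a=c] S) → 2
  σ[z='s']((R ⋈[a=c] S)) → 1

== RESULT ==
y | h | a | z | c | b
q | 8 | 1 | s | 1 | 6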